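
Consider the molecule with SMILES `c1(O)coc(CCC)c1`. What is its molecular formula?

C7H10O2

Atom tally by fragment:
  furan ring core → C:4 H:4 O:1
  (− 2 ring H displaced by substituents)
  + OH → O:1 H:1
  + CH2CH2CH3 → C:3 H:7
Element totals:
  C: 7
  H: 10
  O: 2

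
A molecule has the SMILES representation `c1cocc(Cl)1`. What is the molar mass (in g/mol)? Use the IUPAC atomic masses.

Atom tally by fragment:
  furan ring core → C:4 H:4 O:1
  (− 1 ring H displaced by substituents)
  + Cl → Cl:1
Element totals:
  C: 4
  H: 3
  Cl: 1
  O: 1
Molecular formula: C4H3ClO.
  M = 4(12.011) + 3(1.008) + 35.45 + 15.999
    = 48.044 + 3.024 + 35.450 + 15.999 = 102.517

102.52 g/mol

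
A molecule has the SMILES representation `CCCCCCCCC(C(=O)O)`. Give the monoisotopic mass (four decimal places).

172.1463

Atom tally by fragment:
  CH3 → C:1 H:3
  CH2 → C:1 H:2
  CH2 → C:1 H:2
  CH2 → C:1 H:2
  CH2 → C:1 H:2
  CH2 → C:1 H:2
  CH2 → C:1 H:2
  CH2 → C:1 H:2
  CH2COOH → C:2 H:3 O:2
Element totals:
  C: 10
  H: 20
  O: 2
Molecular formula: C10H20O2.
  M = 10(12.0) + 20(1.007825) + 2(15.994915)
    = 120.000000 + 20.156500 + 31.989830 = 172.146330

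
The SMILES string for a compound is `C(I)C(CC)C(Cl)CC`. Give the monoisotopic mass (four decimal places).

259.9829

Atom tally by fragment:
  ICH2 → C:1 H:2 I:1
  CH(C2H5) → C:3 H:6
  CH(Cl) → C:1 H:1 Cl:1
  CH2 → C:1 H:2
  CH3 → C:1 H:3
Element totals:
  C: 7
  H: 14
  Cl: 1
  I: 1
Molecular formula: C7H14ClI.
  M = 7(12.0) + 14(1.007825) + 34.968853 + 126.904472
    = 84.000000 + 14.109550 + 34.968853 + 126.904472 = 259.982875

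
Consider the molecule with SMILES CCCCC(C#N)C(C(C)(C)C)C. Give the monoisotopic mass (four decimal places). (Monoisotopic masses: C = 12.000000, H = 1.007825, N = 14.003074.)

Atom tally by fragment:
  CH3 → C:1 H:3
  CH2 → C:1 H:2
  CH2 → C:1 H:2
  CH2 → C:1 H:2
  CH(CN) → C:2 H:1 N:1
  CH(C(CH3)3) → C:5 H:10
  CH3 → C:1 H:3
Element totals:
  C: 12
  H: 23
  N: 1
Molecular formula: C12H23N.
  M = 12(12.0) + 23(1.007825) + 14.003074
    = 144.000000 + 23.179975 + 14.003074 = 181.183049

181.1830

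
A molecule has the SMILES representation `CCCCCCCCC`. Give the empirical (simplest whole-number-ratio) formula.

Atom tally by fragment:
  CH3 → C:1 H:3
  CH2 → C:1 H:2
  CH2 → C:1 H:2
  CH2 → C:1 H:2
  CH2 → C:1 H:2
  CH2 → C:1 H:2
  CH2 → C:1 H:2
  CH2 → C:1 H:2
  CH3 → C:1 H:3
Element totals:
  C: 9
  H: 20
Molecular formula: C9H20.
gcd of subscripts (9, 20) = 1, so the empirical formula equals the molecular formula.

C9H20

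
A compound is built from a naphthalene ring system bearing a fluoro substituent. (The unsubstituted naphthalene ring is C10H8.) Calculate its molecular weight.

Atom tally by fragment:
  naphthalene ring system core → C:10 H:8
  (− 1 ring H displaced by substituents)
  + F → F:1
Element totals:
  C: 10
  H: 7
  F: 1
Molecular formula: C10H7F.
  M = 10(12.011) + 7(1.008) + 18.998
    = 120.110 + 7.056 + 18.998 = 146.164

146.16 g/mol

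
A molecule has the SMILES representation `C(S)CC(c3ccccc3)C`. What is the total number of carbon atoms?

10

Atom tally by fragment:
  HSCH2 → C:1 H:3 S:1
  CH2 → C:1 H:2
  CH(C6H5) → C:7 H:6
  CH3 → C:1 H:3
Element totals:
  C: 10
  H: 14
  S: 1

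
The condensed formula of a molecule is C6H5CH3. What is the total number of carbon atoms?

7

Atom tally by fragment:
  benzene ring core → C:6 H:6
  (− 1 ring H displaced by substituents)
  + CH3 → C:1 H:3
Element totals:
  C: 7
  H: 8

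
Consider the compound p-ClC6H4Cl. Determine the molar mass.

147.00 g/mol

Atom tally by fragment:
  benzene ring core → C:6 H:6
  (− 2 ring H displaced by substituents)
  + Cl → Cl:1
  + Cl → Cl:1
Element totals:
  C: 6
  H: 4
  Cl: 2
Molecular formula: C6H4Cl2.
  M = 6(12.011) + 4(1.008) + 2(35.45)
    = 72.066 + 4.032 + 70.900 = 146.998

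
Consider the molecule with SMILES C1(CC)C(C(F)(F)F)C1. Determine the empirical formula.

C2H3F

Atom tally by fragment:
  cyclopropane ring core → C:3 H:6
  (− 2 ring H displaced by substituents)
  + C2H5 → C:2 H:5
  + CF3 → C:1 F:3
Element totals:
  C: 6
  H: 9
  F: 3
Molecular formula: C6H9F3.
gcd of subscripts = 3; dividing each by 3:
  C: 6/3 = 2
  F: 3/3 = 1
  H: 9/3 = 3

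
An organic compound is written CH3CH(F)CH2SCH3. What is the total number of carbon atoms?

Atom tally by fragment:
  CH3 → C:1 H:3
  CH(F) → C:1 H:1 F:1
  CH2SCH3 → C:2 H:5 S:1
Element totals:
  C: 4
  H: 9
  F: 1
  S: 1

4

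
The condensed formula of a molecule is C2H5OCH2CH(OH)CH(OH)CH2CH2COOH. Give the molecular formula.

Atom tally by fragment:
  C2H5OCH2 → C:3 H:7 O:1
  CH(OH) → C:1 H:2 O:1
  CH(OH) → C:1 H:2 O:1
  CH2 → C:1 H:2
  CH2COOH → C:2 H:3 O:2
Element totals:
  C: 8
  H: 16
  O: 5

C8H16O5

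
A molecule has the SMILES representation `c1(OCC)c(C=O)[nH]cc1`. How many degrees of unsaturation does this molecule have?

4

Atom tally by fragment:
  pyrrole ring core → C:4 H:5 N:1
  (− 2 ring H displaced by substituents)
  + OC2H5 → C:2 H:5 O:1
  + CHO → C:1 H:1 O:1
Element totals:
  C: 7
  H: 9
  N: 1
  O: 2
Molecular formula: C7H9NO2.
DoU = (2C + 2 + N − H − X) / 2 = (2·7 + 2 + 1 − 9 − 0) / 2 = 4.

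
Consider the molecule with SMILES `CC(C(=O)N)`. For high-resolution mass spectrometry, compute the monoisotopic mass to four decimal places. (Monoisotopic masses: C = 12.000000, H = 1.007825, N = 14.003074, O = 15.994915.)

73.0528

Atom tally by fragment:
  CH3 → C:1 H:3
  CH2CONH2 → C:2 H:4 O:1 N:1
Element totals:
  C: 3
  H: 7
  N: 1
  O: 1
Molecular formula: C3H7NO.
  M = 3(12.0) + 7(1.007825) + 14.003074 + 15.994915
    = 36.000000 + 7.054775 + 14.003074 + 15.994915 = 73.052764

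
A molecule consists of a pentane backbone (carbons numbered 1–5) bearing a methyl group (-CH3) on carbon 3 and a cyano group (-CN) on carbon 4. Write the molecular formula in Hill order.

C7H13N

Atom tally by fragment:
  CH3 → C:1 H:3
  CH2 → C:1 H:2
  CH(CH3) → C:2 H:4
  CH(CN) → C:2 H:1 N:1
  CH3 → C:1 H:3
Element totals:
  C: 7
  H: 13
  N: 1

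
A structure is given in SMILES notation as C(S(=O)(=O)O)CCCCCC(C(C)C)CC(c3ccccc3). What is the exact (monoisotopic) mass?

326.1916

Atom tally by fragment:
  HO3SCH2 → C:1 H:3 S:1 O:3
  CH2 → C:1 H:2
  CH2 → C:1 H:2
  CH2 → C:1 H:2
  CH2 → C:1 H:2
  CH2 → C:1 H:2
  CH(CH(CH3)2) → C:4 H:8
  CH2 → C:1 H:2
  CH2C6H5 → C:7 H:7
Element totals:
  C: 18
  H: 30
  O: 3
  S: 1
Molecular formula: C18H30O3S.
  M = 18(12.0) + 30(1.007825) + 3(15.994915) + 31.972071
    = 216.000000 + 30.234750 + 47.984745 + 31.972071 = 326.191566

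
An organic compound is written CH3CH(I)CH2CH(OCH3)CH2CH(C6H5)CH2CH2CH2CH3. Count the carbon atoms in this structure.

17

Atom tally by fragment:
  CH3 → C:1 H:3
  CH(I) → C:1 H:1 I:1
  CH2 → C:1 H:2
  CH(OCH3) → C:2 H:4 O:1
  CH2 → C:1 H:2
  CH(C6H5) → C:7 H:6
  CH2 → C:1 H:2
  CH2 → C:1 H:2
  CH2 → C:1 H:2
  CH3 → C:1 H:3
Element totals:
  C: 17
  H: 27
  I: 1
  O: 1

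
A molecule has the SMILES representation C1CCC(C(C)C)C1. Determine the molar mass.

112.22 g/mol

Atom tally by fragment:
  cyclopentane ring core → C:5 H:10
  (− 1 ring H displaced by substituents)
  + CH(CH3)2 → C:3 H:7
Element totals:
  C: 8
  H: 16
Molecular formula: C8H16.
  M = 8(12.011) + 16(1.008)
    = 96.088 + 16.128 = 112.216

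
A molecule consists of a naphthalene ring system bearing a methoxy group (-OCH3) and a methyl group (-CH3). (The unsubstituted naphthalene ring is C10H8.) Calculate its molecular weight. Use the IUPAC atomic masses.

172.23 g/mol

Atom tally by fragment:
  naphthalene ring system core → C:10 H:8
  (− 2 ring H displaced by substituents)
  + OCH3 → C:1 H:3 O:1
  + CH3 → C:1 H:3
Element totals:
  C: 12
  H: 12
  O: 1
Molecular formula: C12H12O.
  M = 12(12.011) + 12(1.008) + 15.999
    = 144.132 + 12.096 + 15.999 = 172.227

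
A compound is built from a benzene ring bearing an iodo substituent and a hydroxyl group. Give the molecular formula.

C6H5IO

Atom tally by fragment:
  benzene ring core → C:6 H:6
  (− 2 ring H displaced by substituents)
  + I → I:1
  + OH → O:1 H:1
Element totals:
  C: 6
  H: 5
  I: 1
  O: 1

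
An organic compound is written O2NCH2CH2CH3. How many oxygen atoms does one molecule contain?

2

Atom tally by fragment:
  O2NCH2 → C:1 H:2 N:1 O:2
  CH2 → C:1 H:2
  CH3 → C:1 H:3
Element totals:
  C: 3
  H: 7
  N: 1
  O: 2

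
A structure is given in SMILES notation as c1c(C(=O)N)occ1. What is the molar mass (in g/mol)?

111.10 g/mol

Atom tally by fragment:
  furan ring core → C:4 H:4 O:1
  (− 1 ring H displaced by substituents)
  + CONH2 → C:1 H:2 O:1 N:1
Element totals:
  C: 5
  H: 5
  N: 1
  O: 2
Molecular formula: C5H5NO2.
  M = 5(12.011) + 5(1.008) + 14.007 + 2(15.999)
    = 60.055 + 5.040 + 14.007 + 31.998 = 111.100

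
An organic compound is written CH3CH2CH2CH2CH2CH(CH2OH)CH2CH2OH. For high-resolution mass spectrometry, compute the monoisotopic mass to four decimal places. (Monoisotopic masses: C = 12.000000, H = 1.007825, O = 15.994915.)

Atom tally by fragment:
  CH3 → C:1 H:3
  CH2 → C:1 H:2
  CH2 → C:1 H:2
  CH2 → C:1 H:2
  CH2 → C:1 H:2
  CH(CH2OH) → C:2 H:4 O:1
  CH2CH2OH → C:2 H:5 O:1
Element totals:
  C: 9
  H: 20
  O: 2
Molecular formula: C9H20O2.
  M = 9(12.0) + 20(1.007825) + 2(15.994915)
    = 108.000000 + 20.156500 + 31.989830 = 160.146330

160.1463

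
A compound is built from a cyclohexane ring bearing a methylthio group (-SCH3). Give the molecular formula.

Atom tally by fragment:
  cyclohexane ring core → C:6 H:12
  (− 1 ring H displaced by substituents)
  + SCH3 → C:1 H:3 S:1
Element totals:
  C: 7
  H: 14
  S: 1

C7H14S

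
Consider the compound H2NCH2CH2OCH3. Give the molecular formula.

C3H9NO

Atom tally by fragment:
  H2NCH2 → C:1 H:4 N:1
  CH2OCH3 → C:2 H:5 O:1
Element totals:
  C: 3
  H: 9
  N: 1
  O: 1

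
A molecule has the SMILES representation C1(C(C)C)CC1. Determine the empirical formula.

Atom tally by fragment:
  cyclopropane ring core → C:3 H:6
  (− 1 ring H displaced by substituents)
  + CH(CH3)2 → C:3 H:7
Element totals:
  C: 6
  H: 12
Molecular formula: C6H12.
gcd of subscripts = 6; dividing each by 6:
  C: 6/6 = 1
  H: 12/6 = 2

CH2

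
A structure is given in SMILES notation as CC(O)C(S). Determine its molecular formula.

C3H8OS

Atom tally by fragment:
  CH3 → C:1 H:3
  CH(OH) → C:1 H:2 O:1
  CH2SH → C:1 H:3 S:1
Element totals:
  C: 3
  H: 8
  O: 1
  S: 1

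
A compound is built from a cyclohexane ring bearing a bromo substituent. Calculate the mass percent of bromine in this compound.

Atom tally by fragment:
  cyclohexane ring core → C:6 H:12
  (− 1 ring H displaced by substituents)
  + Br → Br:1
Element totals:
  C: 6
  H: 11
  Br: 1
Molecular formula: C6H11Br.
Molar mass = 163.058 g/mol.
Mass from Br: 1 × 79.904 = 79.904 g/mol.
%Br = 79.904 / 163.058 × 100 = 49.00%.

49.00%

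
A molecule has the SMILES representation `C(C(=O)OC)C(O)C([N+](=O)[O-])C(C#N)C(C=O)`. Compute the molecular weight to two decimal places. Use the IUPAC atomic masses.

244.20 g/mol

Atom tally by fragment:
  CH3OOCCH2 → C:3 H:5 O:2
  CH(OH) → C:1 H:2 O:1
  CH(NO2) → C:1 H:1 N:1 O:2
  CH(CN) → C:2 H:1 N:1
  CH2CHO → C:2 H:3 O:1
Element totals:
  C: 9
  H: 12
  N: 2
  O: 6
Molecular formula: C9H12N2O6.
  M = 9(12.011) + 12(1.008) + 2(14.007) + 6(15.999)
    = 108.099 + 12.096 + 28.014 + 95.994 = 244.203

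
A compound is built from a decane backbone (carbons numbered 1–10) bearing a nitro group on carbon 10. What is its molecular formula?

C10H21NO2

Atom tally by fragment:
  CH3 → C:1 H:3
  CH2 → C:1 H:2
  CH2 → C:1 H:2
  CH2 → C:1 H:2
  CH2 → C:1 H:2
  CH2 → C:1 H:2
  CH2 → C:1 H:2
  CH2 → C:1 H:2
  CH2 → C:1 H:2
  CH2NO2 → C:1 H:2 N:1 O:2
Element totals:
  C: 10
  H: 21
  N: 1
  O: 2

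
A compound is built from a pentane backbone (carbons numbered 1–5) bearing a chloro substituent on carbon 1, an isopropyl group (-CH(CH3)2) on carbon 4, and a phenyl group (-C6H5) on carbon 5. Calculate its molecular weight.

Atom tally by fragment:
  ClCH2 → C:1 H:2 Cl:1
  CH2 → C:1 H:2
  CH2 → C:1 H:2
  CH(CH(CH3)2) → C:4 H:8
  CH2C6H5 → C:7 H:7
Element totals:
  C: 14
  H: 21
  Cl: 1
Molecular formula: C14H21Cl.
  M = 14(12.011) + 21(1.008) + 35.45
    = 168.154 + 21.168 + 35.450 = 224.772

224.77 g/mol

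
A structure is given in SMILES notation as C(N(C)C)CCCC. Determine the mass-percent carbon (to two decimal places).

Atom tally by fragment:
  (CH3)2NCH2 → C:3 H:8 N:1
  CH2 → C:1 H:2
  CH2 → C:1 H:2
  CH2 → C:1 H:2
  CH3 → C:1 H:3
Element totals:
  C: 7
  H: 17
  N: 1
Molecular formula: C7H17N.
Molar mass = 115.220 g/mol.
Mass from C: 7 × 12.011 = 84.077 g/mol.
%C = 84.077 / 115.220 × 100 = 72.97%.

72.97%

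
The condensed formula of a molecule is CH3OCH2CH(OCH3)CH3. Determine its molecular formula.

C5H12O2

Element totals:
  C: 5
  H: 12
  O: 2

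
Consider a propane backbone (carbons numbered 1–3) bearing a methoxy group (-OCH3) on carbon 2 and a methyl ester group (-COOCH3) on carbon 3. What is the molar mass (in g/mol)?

132.16 g/mol

Atom tally by fragment:
  CH3 → C:1 H:3
  CH(OCH3) → C:2 H:4 O:1
  CH2COOCH3 → C:3 H:5 O:2
Element totals:
  C: 6
  H: 12
  O: 3
Molecular formula: C6H12O3.
  M = 6(12.011) + 12(1.008) + 3(15.999)
    = 72.066 + 12.096 + 47.997 = 132.159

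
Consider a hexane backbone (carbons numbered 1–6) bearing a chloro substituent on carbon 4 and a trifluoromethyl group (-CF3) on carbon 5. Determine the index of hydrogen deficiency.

0

Atom tally by fragment:
  CH3 → C:1 H:3
  CH2 → C:1 H:2
  CH2 → C:1 H:2
  CH(Cl) → C:1 H:1 Cl:1
  CH(CF3) → C:2 H:1 F:3
  CH3 → C:1 H:3
Element totals:
  C: 7
  H: 12
  Cl: 1
  F: 3
Molecular formula: C7H12ClF3.
DoU = (2C + 2 + N − H − X) / 2 = (2·7 + 2 + 0 − 12 − 4) / 2 = 0.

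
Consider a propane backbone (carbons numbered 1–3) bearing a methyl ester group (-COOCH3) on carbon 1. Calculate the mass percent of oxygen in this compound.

31.33%

Atom tally by fragment:
  CH3OOCCH2 → C:3 H:5 O:2
  CH2 → C:1 H:2
  CH3 → C:1 H:3
Element totals:
  C: 5
  H: 10
  O: 2
Molecular formula: C5H10O2.
Molar mass = 102.133 g/mol.
Mass from O: 2 × 15.999 = 31.998 g/mol.
%O = 31.998 / 102.133 × 100 = 31.33%.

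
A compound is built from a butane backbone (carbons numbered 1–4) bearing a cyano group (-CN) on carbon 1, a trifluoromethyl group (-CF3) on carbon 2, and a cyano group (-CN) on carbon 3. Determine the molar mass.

176.14 g/mol

Atom tally by fragment:
  NCCH2 → C:2 H:2 N:1
  CH(CF3) → C:2 H:1 F:3
  CH(CN) → C:2 H:1 N:1
  CH3 → C:1 H:3
Element totals:
  C: 7
  H: 7
  F: 3
  N: 2
Molecular formula: C7H7F3N2.
  M = 7(12.011) + 7(1.008) + 3(18.998) + 2(14.007)
    = 84.077 + 7.056 + 56.994 + 28.014 = 176.141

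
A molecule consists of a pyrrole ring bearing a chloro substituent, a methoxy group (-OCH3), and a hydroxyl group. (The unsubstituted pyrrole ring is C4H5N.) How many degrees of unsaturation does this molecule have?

3

Atom tally by fragment:
  pyrrole ring core → C:4 H:5 N:1
  (− 3 ring H displaced by substituents)
  + Cl → Cl:1
  + OCH3 → C:1 H:3 O:1
  + OH → O:1 H:1
Element totals:
  C: 5
  H: 6
  Cl: 1
  N: 1
  O: 2
Molecular formula: C5H6ClNO2.
DoU = (2C + 2 + N − H − X) / 2 = (2·5 + 2 + 1 − 6 − 1) / 2 = 3.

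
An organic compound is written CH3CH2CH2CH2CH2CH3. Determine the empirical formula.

Element totals:
  C: 6
  H: 14
Molecular formula: C6H14.
gcd of subscripts = 2; dividing each by 2:
  C: 6/2 = 3
  H: 14/2 = 7

C3H7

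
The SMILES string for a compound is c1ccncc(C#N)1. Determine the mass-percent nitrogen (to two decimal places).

Atom tally by fragment:
  pyridine ring core → C:5 H:5 N:1
  (− 1 ring H displaced by substituents)
  + CN → C:1 N:1
Element totals:
  C: 6
  H: 4
  N: 2
Molecular formula: C6H4N2.
Molar mass = 104.112 g/mol.
Mass from N: 2 × 14.007 = 28.014 g/mol.
%N = 28.014 / 104.112 × 100 = 26.91%.

26.91%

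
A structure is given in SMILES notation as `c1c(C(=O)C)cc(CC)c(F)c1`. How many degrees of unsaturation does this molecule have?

Atom tally by fragment:
  benzene ring core → C:6 H:6
  (− 3 ring H displaced by substituents)
  + COCH3 → C:2 H:3 O:1
  + C2H5 → C:2 H:5
  + F → F:1
Element totals:
  C: 10
  H: 11
  F: 1
  O: 1
Molecular formula: C10H11FO.
DoU = (2C + 2 + N − H − X) / 2 = (2·10 + 2 + 0 − 11 − 1) / 2 = 5.

5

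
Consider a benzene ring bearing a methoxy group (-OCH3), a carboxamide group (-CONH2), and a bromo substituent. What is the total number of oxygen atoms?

Atom tally by fragment:
  benzene ring core → C:6 H:6
  (− 3 ring H displaced by substituents)
  + OCH3 → C:1 H:3 O:1
  + CONH2 → C:1 H:2 O:1 N:1
  + Br → Br:1
Element totals:
  C: 8
  H: 8
  Br: 1
  N: 1
  O: 2

2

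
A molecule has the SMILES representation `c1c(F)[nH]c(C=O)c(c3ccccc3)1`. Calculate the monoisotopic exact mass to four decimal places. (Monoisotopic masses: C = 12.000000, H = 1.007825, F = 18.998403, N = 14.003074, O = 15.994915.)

Atom tally by fragment:
  pyrrole ring core → C:4 H:5 N:1
  (− 3 ring H displaced by substituents)
  + F → F:1
  + CHO → C:1 H:1 O:1
  + C6H5 → C:6 H:5
Element totals:
  C: 11
  H: 8
  F: 1
  N: 1
  O: 1
Molecular formula: C11H8FNO.
  M = 11(12.0) + 8(1.007825) + 18.998403 + 14.003074 + 15.994915
    = 132.000000 + 8.062600 + 18.998403 + 14.003074 + 15.994915 = 189.058992

189.0590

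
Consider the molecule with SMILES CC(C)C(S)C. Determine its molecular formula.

C5H12S

Atom tally by fragment:
  CH3 → C:1 H:3
  CH(CH3) → C:2 H:4
  CH(SH) → C:1 H:2 S:1
  CH3 → C:1 H:3
Element totals:
  C: 5
  H: 12
  S: 1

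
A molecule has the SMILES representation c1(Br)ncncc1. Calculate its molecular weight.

158.99 g/mol

Atom tally by fragment:
  pyrimidine ring core → C:4 H:4 N:2
  (− 1 ring H displaced by substituents)
  + Br → Br:1
Element totals:
  C: 4
  H: 3
  Br: 1
  N: 2
Molecular formula: C4H3BrN2.
  M = 4(12.011) + 3(1.008) + 79.904 + 2(14.007)
    = 48.044 + 3.024 + 79.904 + 28.014 = 158.986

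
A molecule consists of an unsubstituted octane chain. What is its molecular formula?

C8H18

Atom tally by fragment:
  CH3 → C:1 H:3
  CH2 → C:1 H:2
  CH2 → C:1 H:2
  CH2 → C:1 H:2
  CH2 → C:1 H:2
  CH2 → C:1 H:2
  CH2 → C:1 H:2
  CH3 → C:1 H:3
Element totals:
  C: 8
  H: 18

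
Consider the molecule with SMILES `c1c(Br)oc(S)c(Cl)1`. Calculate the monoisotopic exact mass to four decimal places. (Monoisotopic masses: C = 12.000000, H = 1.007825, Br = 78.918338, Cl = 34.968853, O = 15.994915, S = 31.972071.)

Atom tally by fragment:
  furan ring core → C:4 H:4 O:1
  (− 3 ring H displaced by substituents)
  + Br → Br:1
  + SH → S:1 H:1
  + Cl → Cl:1
Element totals:
  C: 4
  H: 2
  Br: 1
  Cl: 1
  O: 1
  S: 1
Molecular formula: C4H2BrClOS.
  M = 4(12.0) + 2(1.007825) + 78.918338 + 34.968853 + 15.994915 + 31.972071
    = 48.000000 + 2.015650 + 78.918338 + 34.968853 + 15.994915 + 31.972071 = 211.869827

211.8698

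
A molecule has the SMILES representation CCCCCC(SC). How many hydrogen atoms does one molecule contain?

Atom tally by fragment:
  CH3 → C:1 H:3
  CH2 → C:1 H:2
  CH2 → C:1 H:2
  CH2 → C:1 H:2
  CH2 → C:1 H:2
  CH2SCH3 → C:2 H:5 S:1
Element totals:
  C: 7
  H: 16
  S: 1

16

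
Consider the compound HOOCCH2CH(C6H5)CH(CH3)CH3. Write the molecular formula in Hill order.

Element totals:
  C: 12
  H: 16
  O: 2

C12H16O2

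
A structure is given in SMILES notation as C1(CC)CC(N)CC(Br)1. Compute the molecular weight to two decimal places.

Atom tally by fragment:
  cyclopentane ring core → C:5 H:10
  (− 3 ring H displaced by substituents)
  + C2H5 → C:2 H:5
  + NH2 → N:1 H:2
  + Br → Br:1
Element totals:
  C: 7
  H: 14
  Br: 1
  N: 1
Molecular formula: C7H14BrN.
  M = 7(12.011) + 14(1.008) + 79.904 + 14.007
    = 84.077 + 14.112 + 79.904 + 14.007 = 192.100

192.10 g/mol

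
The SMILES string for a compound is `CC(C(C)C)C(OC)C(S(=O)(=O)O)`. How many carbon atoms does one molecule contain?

Atom tally by fragment:
  CH3 → C:1 H:3
  CH(CH(CH3)2) → C:4 H:8
  CH(OCH3) → C:2 H:4 O:1
  CH2SO3H → C:1 H:3 S:1 O:3
Element totals:
  C: 8
  H: 18
  O: 4
  S: 1

8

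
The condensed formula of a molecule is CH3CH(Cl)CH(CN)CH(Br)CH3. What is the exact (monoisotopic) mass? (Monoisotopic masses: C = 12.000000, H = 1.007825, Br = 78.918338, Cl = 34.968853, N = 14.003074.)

Element totals:
  C: 6
  H: 9
  Br: 1
  Cl: 1
  N: 1
Molecular formula: C6H9BrClN.
  M = 6(12.0) + 9(1.007825) + 78.918338 + 34.968853 + 14.003074
    = 72.000000 + 9.070425 + 78.918338 + 34.968853 + 14.003074 = 208.960690

208.9607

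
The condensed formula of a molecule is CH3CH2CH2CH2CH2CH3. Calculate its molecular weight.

Element totals:
  C: 6
  H: 14
Molecular formula: C6H14.
  M = 6(12.011) + 14(1.008)
    = 72.066 + 14.112 = 86.178

86.18 g/mol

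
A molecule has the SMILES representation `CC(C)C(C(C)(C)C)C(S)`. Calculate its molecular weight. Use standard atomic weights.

160.32 g/mol

Atom tally by fragment:
  CH3 → C:1 H:3
  CH(CH3) → C:2 H:4
  CH(C(CH3)3) → C:5 H:10
  CH2SH → C:1 H:3 S:1
Element totals:
  C: 9
  H: 20
  S: 1
Molecular formula: C9H20S.
  M = 9(12.011) + 20(1.008) + 32.06
    = 108.099 + 20.160 + 32.060 = 160.319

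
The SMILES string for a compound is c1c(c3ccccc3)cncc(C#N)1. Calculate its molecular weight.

Atom tally by fragment:
  pyridine ring core → C:5 H:5 N:1
  (− 2 ring H displaced by substituents)
  + C6H5 → C:6 H:5
  + CN → C:1 N:1
Element totals:
  C: 12
  H: 8
  N: 2
Molecular formula: C12H8N2.
  M = 12(12.011) + 8(1.008) + 2(14.007)
    = 144.132 + 8.064 + 28.014 = 180.210

180.21 g/mol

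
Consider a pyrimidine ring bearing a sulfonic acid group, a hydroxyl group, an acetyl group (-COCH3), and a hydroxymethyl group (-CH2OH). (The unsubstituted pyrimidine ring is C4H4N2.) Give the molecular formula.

Atom tally by fragment:
  pyrimidine ring core → C:4 H:4 N:2
  (− 4 ring H displaced by substituents)
  + SO3H → S:1 O:3 H:1
  + OH → O:1 H:1
  + COCH3 → C:2 H:3 O:1
  + CH2OH → C:1 H:3 O:1
Element totals:
  C: 7
  H: 8
  N: 2
  O: 6
  S: 1

C7H8N2O6S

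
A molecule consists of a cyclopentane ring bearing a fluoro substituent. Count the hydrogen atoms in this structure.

9

Atom tally by fragment:
  cyclopentane ring core → C:5 H:10
  (− 1 ring H displaced by substituents)
  + F → F:1
Element totals:
  C: 5
  H: 9
  F: 1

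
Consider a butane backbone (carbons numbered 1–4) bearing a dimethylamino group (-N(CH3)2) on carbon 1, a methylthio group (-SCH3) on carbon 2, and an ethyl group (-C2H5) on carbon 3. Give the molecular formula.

Atom tally by fragment:
  (CH3)2NCH2 → C:3 H:8 N:1
  CH(SCH3) → C:2 H:4 S:1
  CH(C2H5) → C:3 H:6
  CH3 → C:1 H:3
Element totals:
  C: 9
  H: 21
  N: 1
  S: 1

C9H21NS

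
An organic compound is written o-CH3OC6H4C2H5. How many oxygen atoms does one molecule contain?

Atom tally by fragment:
  benzene ring core → C:6 H:6
  (− 2 ring H displaced by substituents)
  + OCH3 → C:1 H:3 O:1
  + C2H5 → C:2 H:5
Element totals:
  C: 9
  H: 12
  O: 1

1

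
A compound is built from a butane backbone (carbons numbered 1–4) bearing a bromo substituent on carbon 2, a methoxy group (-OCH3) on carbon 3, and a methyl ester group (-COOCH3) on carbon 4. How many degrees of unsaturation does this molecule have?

1

Atom tally by fragment:
  CH3 → C:1 H:3
  CH(Br) → C:1 H:1 Br:1
  CH(OCH3) → C:2 H:4 O:1
  CH2COOCH3 → C:3 H:5 O:2
Element totals:
  C: 7
  H: 13
  Br: 1
  O: 3
Molecular formula: C7H13BrO3.
DoU = (2C + 2 + N − H − X) / 2 = (2·7 + 2 + 0 − 13 − 1) / 2 = 1.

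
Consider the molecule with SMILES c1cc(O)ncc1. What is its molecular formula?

C5H5NO

Atom tally by fragment:
  pyridine ring core → C:5 H:5 N:1
  (− 1 ring H displaced by substituents)
  + OH → O:1 H:1
Element totals:
  C: 5
  H: 5
  N: 1
  O: 1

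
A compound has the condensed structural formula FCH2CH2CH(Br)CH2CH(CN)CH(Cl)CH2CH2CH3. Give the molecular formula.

Element totals:
  C: 10
  H: 16
  Br: 1
  Cl: 1
  F: 1
  N: 1

C10H16BrClFN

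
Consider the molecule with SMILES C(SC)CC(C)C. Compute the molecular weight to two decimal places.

118.24 g/mol

Atom tally by fragment:
  CH3SCH2 → C:2 H:5 S:1
  CH2 → C:1 H:2
  CH(CH3) → C:2 H:4
  CH3 → C:1 H:3
Element totals:
  C: 6
  H: 14
  S: 1
Molecular formula: C6H14S.
  M = 6(12.011) + 14(1.008) + 32.06
    = 72.066 + 14.112 + 32.060 = 118.238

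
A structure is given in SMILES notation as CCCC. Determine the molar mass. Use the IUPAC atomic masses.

58.12 g/mol

Atom tally by fragment:
  CH3 → C:1 H:3
  CH2 → C:1 H:2
  CH2 → C:1 H:2
  CH3 → C:1 H:3
Element totals:
  C: 4
  H: 10
Molecular formula: C4H10.
  M = 4(12.011) + 10(1.008)
    = 48.044 + 10.080 = 58.124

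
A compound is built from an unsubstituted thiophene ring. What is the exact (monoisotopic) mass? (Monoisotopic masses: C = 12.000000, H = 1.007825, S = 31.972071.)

Atom tally by fragment:
  thiophene ring core → C:4 H:4 S:1
Element totals:
  C: 4
  H: 4
  S: 1
Molecular formula: C4H4S.
  M = 4(12.0) + 4(1.007825) + 31.972071
    = 48.000000 + 4.031300 + 31.972071 = 84.003371

84.0034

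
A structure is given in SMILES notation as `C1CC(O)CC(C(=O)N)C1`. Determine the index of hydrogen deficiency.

Atom tally by fragment:
  cyclohexane ring core → C:6 H:12
  (− 2 ring H displaced by substituents)
  + OH → O:1 H:1
  + CONH2 → C:1 H:2 O:1 N:1
Element totals:
  C: 7
  H: 13
  N: 1
  O: 2
Molecular formula: C7H13NO2.
DoU = (2C + 2 + N − H − X) / 2 = (2·7 + 2 + 1 − 13 − 0) / 2 = 2.

2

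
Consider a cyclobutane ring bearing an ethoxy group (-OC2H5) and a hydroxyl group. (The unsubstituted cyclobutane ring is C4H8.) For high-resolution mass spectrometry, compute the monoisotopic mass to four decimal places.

116.0837

Atom tally by fragment:
  cyclobutane ring core → C:4 H:8
  (− 2 ring H displaced by substituents)
  + OC2H5 → C:2 H:5 O:1
  + OH → O:1 H:1
Element totals:
  C: 6
  H: 12
  O: 2
Molecular formula: C6H12O2.
  M = 6(12.0) + 12(1.007825) + 2(15.994915)
    = 72.000000 + 12.093900 + 31.989830 = 116.083730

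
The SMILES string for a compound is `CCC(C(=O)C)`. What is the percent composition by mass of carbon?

69.72%

Atom tally by fragment:
  CH3 → C:1 H:3
  CH2 → C:1 H:2
  CH2COCH3 → C:3 H:5 O:1
Element totals:
  C: 5
  H: 10
  O: 1
Molecular formula: C5H10O.
Molar mass = 86.134 g/mol.
Mass from C: 5 × 12.011 = 60.055 g/mol.
%C = 60.055 / 86.134 × 100 = 69.72%.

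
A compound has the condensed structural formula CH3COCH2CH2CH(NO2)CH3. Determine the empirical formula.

C6H11NO3

Atom tally by fragment:
  CH3COCH2 → C:3 H:5 O:1
  CH2 → C:1 H:2
  CH(NO2) → C:1 H:1 N:1 O:2
  CH3 → C:1 H:3
Element totals:
  C: 6
  H: 11
  N: 1
  O: 3
Molecular formula: C6H11NO3.
gcd of subscripts (6, 11, 1, 3) = 1, so the empirical formula equals the molecular formula.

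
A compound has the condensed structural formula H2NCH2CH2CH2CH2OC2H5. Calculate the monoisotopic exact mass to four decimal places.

117.1154

Element totals:
  C: 6
  H: 15
  N: 1
  O: 1
Molecular formula: C6H15NO.
  M = 6(12.0) + 15(1.007825) + 14.003074 + 15.994915
    = 72.000000 + 15.117375 + 14.003074 + 15.994915 = 117.115364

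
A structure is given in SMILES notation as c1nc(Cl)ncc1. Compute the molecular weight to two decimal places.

Atom tally by fragment:
  pyrimidine ring core → C:4 H:4 N:2
  (− 1 ring H displaced by substituents)
  + Cl → Cl:1
Element totals:
  C: 4
  H: 3
  Cl: 1
  N: 2
Molecular formula: C4H3ClN2.
  M = 4(12.011) + 3(1.008) + 35.45 + 2(14.007)
    = 48.044 + 3.024 + 35.450 + 28.014 = 114.532

114.53 g/mol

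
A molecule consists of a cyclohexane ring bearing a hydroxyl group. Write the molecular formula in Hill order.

C6H12O

Atom tally by fragment:
  cyclohexane ring core → C:6 H:12
  (− 1 ring H displaced by substituents)
  + OH → O:1 H:1
Element totals:
  C: 6
  H: 12
  O: 1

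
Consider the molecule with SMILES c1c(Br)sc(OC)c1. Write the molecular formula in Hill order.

C5H5BrOS

Atom tally by fragment:
  thiophene ring core → C:4 H:4 S:1
  (− 2 ring H displaced by substituents)
  + Br → Br:1
  + OCH3 → C:1 H:3 O:1
Element totals:
  C: 5
  H: 5
  Br: 1
  O: 1
  S: 1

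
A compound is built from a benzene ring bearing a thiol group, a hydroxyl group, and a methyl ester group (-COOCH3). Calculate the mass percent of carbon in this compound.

52.16%

Atom tally by fragment:
  benzene ring core → C:6 H:6
  (− 3 ring H displaced by substituents)
  + SH → S:1 H:1
  + OH → O:1 H:1
  + COOCH3 → C:2 H:3 O:2
Element totals:
  C: 8
  H: 8
  O: 3
  S: 1
Molecular formula: C8H8O3S.
Molar mass = 184.209 g/mol.
Mass from C: 8 × 12.011 = 96.088 g/mol.
%C = 96.088 / 184.209 × 100 = 52.16%.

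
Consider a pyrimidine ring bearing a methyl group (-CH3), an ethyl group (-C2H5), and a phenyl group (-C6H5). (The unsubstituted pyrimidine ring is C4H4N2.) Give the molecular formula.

C13H14N2

Atom tally by fragment:
  pyrimidine ring core → C:4 H:4 N:2
  (− 3 ring H displaced by substituents)
  + CH3 → C:1 H:3
  + C2H5 → C:2 H:5
  + C6H5 → C:6 H:5
Element totals:
  C: 13
  H: 14
  N: 2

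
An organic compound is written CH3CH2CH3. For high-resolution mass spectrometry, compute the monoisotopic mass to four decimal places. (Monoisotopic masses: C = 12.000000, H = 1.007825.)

44.0626

Element totals:
  C: 3
  H: 8
Molecular formula: C3H8.
  M = 3(12.0) + 8(1.007825)
    = 36.000000 + 8.062600 = 44.062600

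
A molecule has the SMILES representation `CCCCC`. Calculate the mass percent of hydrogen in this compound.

Atom tally by fragment:
  CH3 → C:1 H:3
  CH2 → C:1 H:2
  CH2 → C:1 H:2
  CH2 → C:1 H:2
  CH3 → C:1 H:3
Element totals:
  C: 5
  H: 12
Molecular formula: C5H12.
Molar mass = 72.151 g/mol.
Mass from H: 12 × 1.008 = 12.096 g/mol.
%H = 12.096 / 72.151 × 100 = 16.76%.

16.76%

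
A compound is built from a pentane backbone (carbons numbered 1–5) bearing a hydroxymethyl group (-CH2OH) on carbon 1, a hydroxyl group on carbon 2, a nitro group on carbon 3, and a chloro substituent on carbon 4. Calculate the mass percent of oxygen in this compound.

Atom tally by fragment:
  HOCH2CH2 → C:2 H:5 O:1
  CH(OH) → C:1 H:2 O:1
  CH(NO2) → C:1 H:1 N:1 O:2
  CH(Cl) → C:1 H:1 Cl:1
  CH3 → C:1 H:3
Element totals:
  C: 6
  H: 12
  Cl: 1
  N: 1
  O: 4
Molecular formula: C6H12ClNO4.
Molar mass = 197.615 g/mol.
Mass from O: 4 × 15.999 = 63.996 g/mol.
%O = 63.996 / 197.615 × 100 = 32.38%.

32.38%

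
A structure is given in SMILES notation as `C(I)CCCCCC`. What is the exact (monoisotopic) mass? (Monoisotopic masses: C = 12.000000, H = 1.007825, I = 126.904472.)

Atom tally by fragment:
  ICH2 → C:1 H:2 I:1
  CH2 → C:1 H:2
  CH2 → C:1 H:2
  CH2 → C:1 H:2
  CH2 → C:1 H:2
  CH2 → C:1 H:2
  CH3 → C:1 H:3
Element totals:
  C: 7
  H: 15
  I: 1
Molecular formula: C7H15I.
  M = 7(12.0) + 15(1.007825) + 126.904472
    = 84.000000 + 15.117375 + 126.904472 = 226.021847

226.0218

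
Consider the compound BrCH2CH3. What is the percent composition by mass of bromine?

Element totals:
  C: 2
  H: 5
  Br: 1
Molecular formula: C2H5Br.
Molar mass = 108.966 g/mol.
Mass from Br: 1 × 79.904 = 79.904 g/mol.
%Br = 79.904 / 108.966 × 100 = 73.33%.

73.33%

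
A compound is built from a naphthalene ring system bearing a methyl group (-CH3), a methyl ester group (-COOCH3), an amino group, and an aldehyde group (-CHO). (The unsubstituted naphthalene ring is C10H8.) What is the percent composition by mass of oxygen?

19.73%

Atom tally by fragment:
  naphthalene ring system core → C:10 H:8
  (− 4 ring H displaced by substituents)
  + CH3 → C:1 H:3
  + COOCH3 → C:2 H:3 O:2
  + NH2 → N:1 H:2
  + CHO → C:1 H:1 O:1
Element totals:
  C: 14
  H: 13
  N: 1
  O: 3
Molecular formula: C14H13NO3.
Molar mass = 243.262 g/mol.
Mass from O: 3 × 15.999 = 47.997 g/mol.
%O = 47.997 / 243.262 × 100 = 19.73%.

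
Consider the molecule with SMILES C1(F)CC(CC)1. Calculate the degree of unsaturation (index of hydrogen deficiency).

1

Atom tally by fragment:
  cyclopropane ring core → C:3 H:6
  (− 2 ring H displaced by substituents)
  + F → F:1
  + C2H5 → C:2 H:5
Element totals:
  C: 5
  H: 9
  F: 1
Molecular formula: C5H9F.
DoU = (2C + 2 + N − H − X) / 2 = (2·5 + 2 + 0 − 9 − 1) / 2 = 1.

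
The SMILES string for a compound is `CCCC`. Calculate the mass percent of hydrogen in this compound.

Atom tally by fragment:
  CH3 → C:1 H:3
  CH2 → C:1 H:2
  CH2 → C:1 H:2
  CH3 → C:1 H:3
Element totals:
  C: 4
  H: 10
Molecular formula: C4H10.
Molar mass = 58.124 g/mol.
Mass from H: 10 × 1.008 = 10.080 g/mol.
%H = 10.080 / 58.124 × 100 = 17.34%.

17.34%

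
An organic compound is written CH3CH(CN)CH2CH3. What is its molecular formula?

C5H9N

Element totals:
  C: 5
  H: 9
  N: 1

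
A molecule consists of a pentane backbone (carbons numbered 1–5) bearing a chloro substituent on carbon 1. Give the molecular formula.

C5H11Cl

Atom tally by fragment:
  ClCH2 → C:1 H:2 Cl:1
  CH2 → C:1 H:2
  CH2 → C:1 H:2
  CH2 → C:1 H:2
  CH3 → C:1 H:3
Element totals:
  C: 5
  H: 11
  Cl: 1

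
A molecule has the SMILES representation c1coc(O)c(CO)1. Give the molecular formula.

Atom tally by fragment:
  furan ring core → C:4 H:4 O:1
  (− 2 ring H displaced by substituents)
  + OH → O:1 H:1
  + CH2OH → C:1 H:3 O:1
Element totals:
  C: 5
  H: 6
  O: 3

C5H6O3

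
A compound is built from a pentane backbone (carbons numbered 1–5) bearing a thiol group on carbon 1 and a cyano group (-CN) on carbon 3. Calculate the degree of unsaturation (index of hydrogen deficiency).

Atom tally by fragment:
  HSCH2 → C:1 H:3 S:1
  CH2 → C:1 H:2
  CH(CN) → C:2 H:1 N:1
  CH2 → C:1 H:2
  CH3 → C:1 H:3
Element totals:
  C: 6
  H: 11
  N: 1
  S: 1
Molecular formula: C6H11NS.
DoU = (2C + 2 + N − H − X) / 2 = (2·6 + 2 + 1 − 11 − 0) / 2 = 2.

2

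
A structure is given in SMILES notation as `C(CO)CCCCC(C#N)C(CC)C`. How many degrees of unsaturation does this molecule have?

Atom tally by fragment:
  HOCH2CH2 → C:2 H:5 O:1
  CH2 → C:1 H:2
  CH2 → C:1 H:2
  CH2 → C:1 H:2
  CH2 → C:1 H:2
  CH(CN) → C:2 H:1 N:1
  CH(C2H5) → C:3 H:6
  CH3 → C:1 H:3
Element totals:
  C: 12
  H: 23
  N: 1
  O: 1
Molecular formula: C12H23NO.
DoU = (2C + 2 + N − H − X) / 2 = (2·12 + 2 + 1 − 23 − 0) / 2 = 2.

2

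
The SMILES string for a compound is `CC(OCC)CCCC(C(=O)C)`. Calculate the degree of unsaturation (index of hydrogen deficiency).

Atom tally by fragment:
  CH3 → C:1 H:3
  CH(OC2H5) → C:3 H:6 O:1
  CH2 → C:1 H:2
  CH2 → C:1 H:2
  CH2 → C:1 H:2
  CH2COCH3 → C:3 H:5 O:1
Element totals:
  C: 10
  H: 20
  O: 2
Molecular formula: C10H20O2.
DoU = (2C + 2 + N − H − X) / 2 = (2·10 + 2 + 0 − 20 − 0) / 2 = 1.

1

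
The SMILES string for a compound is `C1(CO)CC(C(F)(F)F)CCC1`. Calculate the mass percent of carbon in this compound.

52.74%

Atom tally by fragment:
  cyclohexane ring core → C:6 H:12
  (− 2 ring H displaced by substituents)
  + CH2OH → C:1 H:3 O:1
  + CF3 → C:1 F:3
Element totals:
  C: 8
  H: 13
  F: 3
  O: 1
Molecular formula: C8H13F3O.
Molar mass = 182.185 g/mol.
Mass from C: 8 × 12.011 = 96.088 g/mol.
%C = 96.088 / 182.185 × 100 = 52.74%.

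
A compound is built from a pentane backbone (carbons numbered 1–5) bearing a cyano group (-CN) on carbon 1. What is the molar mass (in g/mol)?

97.16 g/mol

Atom tally by fragment:
  NCCH2 → C:2 H:2 N:1
  CH2 → C:1 H:2
  CH2 → C:1 H:2
  CH2 → C:1 H:2
  CH3 → C:1 H:3
Element totals:
  C: 6
  H: 11
  N: 1
Molecular formula: C6H11N.
  M = 6(12.011) + 11(1.008) + 14.007
    = 72.066 + 11.088 + 14.007 = 97.161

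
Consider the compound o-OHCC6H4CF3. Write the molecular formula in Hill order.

C8H5F3O

Atom tally by fragment:
  benzene ring core → C:6 H:6
  (− 2 ring H displaced by substituents)
  + CHO → C:1 H:1 O:1
  + CF3 → C:1 F:3
Element totals:
  C: 8
  H: 5
  F: 3
  O: 1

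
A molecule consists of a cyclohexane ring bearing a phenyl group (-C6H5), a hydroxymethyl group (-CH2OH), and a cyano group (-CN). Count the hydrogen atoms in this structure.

Atom tally by fragment:
  cyclohexane ring core → C:6 H:12
  (− 3 ring H displaced by substituents)
  + C6H5 → C:6 H:5
  + CH2OH → C:1 H:3 O:1
  + CN → C:1 N:1
Element totals:
  C: 14
  H: 17
  N: 1
  O: 1

17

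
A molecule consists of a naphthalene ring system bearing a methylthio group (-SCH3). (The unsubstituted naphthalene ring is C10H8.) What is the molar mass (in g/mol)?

Atom tally by fragment:
  naphthalene ring system core → C:10 H:8
  (− 1 ring H displaced by substituents)
  + SCH3 → C:1 H:3 S:1
Element totals:
  C: 11
  H: 10
  S: 1
Molecular formula: C11H10S.
  M = 11(12.011) + 10(1.008) + 32.06
    = 132.121 + 10.080 + 32.060 = 174.261

174.26 g/mol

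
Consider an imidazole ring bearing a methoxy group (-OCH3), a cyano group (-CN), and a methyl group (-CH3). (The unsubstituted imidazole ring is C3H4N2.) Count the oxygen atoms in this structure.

Atom tally by fragment:
  imidazole ring core → C:3 H:4 N:2
  (− 3 ring H displaced by substituents)
  + OCH3 → C:1 H:3 O:1
  + CN → C:1 N:1
  + CH3 → C:1 H:3
Element totals:
  C: 6
  H: 7
  N: 3
  O: 1

1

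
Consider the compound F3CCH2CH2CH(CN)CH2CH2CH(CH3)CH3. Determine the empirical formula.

Element totals:
  C: 10
  H: 16
  F: 3
  N: 1
Molecular formula: C10H16F3N.
gcd of subscripts (10, 3, 16, 1) = 1, so the empirical formula equals the molecular formula.

C10H16F3N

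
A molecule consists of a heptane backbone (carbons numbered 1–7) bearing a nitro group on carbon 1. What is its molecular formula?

Atom tally by fragment:
  O2NCH2 → C:1 H:2 N:1 O:2
  CH2 → C:1 H:2
  CH2 → C:1 H:2
  CH2 → C:1 H:2
  CH2 → C:1 H:2
  CH2 → C:1 H:2
  CH3 → C:1 H:3
Element totals:
  C: 7
  H: 15
  N: 1
  O: 2

C7H15NO2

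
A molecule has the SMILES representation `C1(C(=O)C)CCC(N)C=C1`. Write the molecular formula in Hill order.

Atom tally by fragment:
  cyclohexene ring core → C:6 H:10
  (− 2 ring H displaced by substituents)
  + COCH3 → C:2 H:3 O:1
  + NH2 → N:1 H:2
Element totals:
  C: 8
  H: 13
  N: 1
  O: 1

C8H13NO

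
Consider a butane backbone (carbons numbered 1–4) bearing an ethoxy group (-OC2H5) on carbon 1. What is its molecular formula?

C6H14O

Atom tally by fragment:
  C2H5OCH2 → C:3 H:7 O:1
  CH2 → C:1 H:2
  CH2 → C:1 H:2
  CH3 → C:1 H:3
Element totals:
  C: 6
  H: 14
  O: 1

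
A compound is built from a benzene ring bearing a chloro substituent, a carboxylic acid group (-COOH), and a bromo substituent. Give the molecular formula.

C7H4BrClO2

Atom tally by fragment:
  benzene ring core → C:6 H:6
  (− 3 ring H displaced by substituents)
  + Cl → Cl:1
  + COOH → C:1 H:1 O:2
  + Br → Br:1
Element totals:
  C: 7
  H: 4
  Br: 1
  Cl: 1
  O: 2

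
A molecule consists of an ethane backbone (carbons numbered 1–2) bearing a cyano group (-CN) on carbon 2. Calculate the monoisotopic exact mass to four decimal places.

Atom tally by fragment:
  CH3 → C:1 H:3
  CH2CN → C:2 H:2 N:1
Element totals:
  C: 3
  H: 5
  N: 1
Molecular formula: C3H5N.
  M = 3(12.0) + 5(1.007825) + 14.003074
    = 36.000000 + 5.039125 + 14.003074 = 55.042199

55.0422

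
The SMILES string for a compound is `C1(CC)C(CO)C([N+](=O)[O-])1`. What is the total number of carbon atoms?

Atom tally by fragment:
  cyclopropane ring core → C:3 H:6
  (− 3 ring H displaced by substituents)
  + C2H5 → C:2 H:5
  + CH2OH → C:1 H:3 O:1
  + NO2 → N:1 O:2
Element totals:
  C: 6
  H: 11
  N: 1
  O: 3

6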